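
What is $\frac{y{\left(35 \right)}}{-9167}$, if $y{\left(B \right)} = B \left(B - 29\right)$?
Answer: $- \frac{210}{9167} \approx -0.022908$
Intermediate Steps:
$y{\left(B \right)} = B \left(-29 + B\right)$
$\frac{y{\left(35 \right)}}{-9167} = \frac{35 \left(-29 + 35\right)}{-9167} = 35 \cdot 6 \left(- \frac{1}{9167}\right) = 210 \left(- \frac{1}{9167}\right) = - \frac{210}{9167}$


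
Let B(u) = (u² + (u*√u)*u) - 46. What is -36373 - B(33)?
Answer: -37416 - 1089*√33 ≈ -43672.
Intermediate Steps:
B(u) = -46 + u² + u^(5/2) (B(u) = (u² + u^(3/2)*u) - 46 = (u² + u^(5/2)) - 46 = -46 + u² + u^(5/2))
-36373 - B(33) = -36373 - (-46 + 33² + 33^(5/2)) = -36373 - (-46 + 1089 + 1089*√33) = -36373 - (1043 + 1089*√33) = -36373 + (-1043 - 1089*√33) = -37416 - 1089*√33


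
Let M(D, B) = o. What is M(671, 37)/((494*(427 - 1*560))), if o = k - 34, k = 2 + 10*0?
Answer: 16/32851 ≈ 0.00048705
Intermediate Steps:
k = 2 (k = 2 + 0 = 2)
o = -32 (o = 2 - 34 = -32)
M(D, B) = -32
M(671, 37)/((494*(427 - 1*560))) = -32*1/(494*(427 - 1*560)) = -32*1/(494*(427 - 560)) = -32/(494*(-133)) = -32/(-65702) = -32*(-1/65702) = 16/32851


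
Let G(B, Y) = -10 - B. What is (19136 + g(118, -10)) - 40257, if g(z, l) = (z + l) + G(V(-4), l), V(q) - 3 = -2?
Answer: -21024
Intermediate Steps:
V(q) = 1 (V(q) = 3 - 2 = 1)
g(z, l) = -11 + l + z (g(z, l) = (z + l) + (-10 - 1*1) = (l + z) + (-10 - 1) = (l + z) - 11 = -11 + l + z)
(19136 + g(118, -10)) - 40257 = (19136 + (-11 - 10 + 118)) - 40257 = (19136 + 97) - 40257 = 19233 - 40257 = -21024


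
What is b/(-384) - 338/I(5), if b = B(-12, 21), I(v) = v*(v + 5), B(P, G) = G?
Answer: -21807/3200 ≈ -6.8147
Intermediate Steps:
I(v) = v*(5 + v)
b = 21
b/(-384) - 338/I(5) = 21/(-384) - 338*1/(5*(5 + 5)) = 21*(-1/384) - 338/(5*10) = -7/128 - 338/50 = -7/128 - 338*1/50 = -7/128 - 169/25 = -21807/3200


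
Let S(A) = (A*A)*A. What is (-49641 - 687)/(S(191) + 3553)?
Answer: -2097/290476 ≈ -0.0072192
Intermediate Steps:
S(A) = A³ (S(A) = A²*A = A³)
(-49641 - 687)/(S(191) + 3553) = (-49641 - 687)/(191³ + 3553) = -50328/(6967871 + 3553) = -50328/6971424 = -50328*1/6971424 = -2097/290476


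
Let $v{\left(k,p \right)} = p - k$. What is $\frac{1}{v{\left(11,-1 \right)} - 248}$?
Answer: $- \frac{1}{260} \approx -0.0038462$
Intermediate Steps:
$\frac{1}{v{\left(11,-1 \right)} - 248} = \frac{1}{\left(-1 - 11\right) - 248} = \frac{1}{-12 - 248} = \frac{1}{-260} = - \frac{1}{260}$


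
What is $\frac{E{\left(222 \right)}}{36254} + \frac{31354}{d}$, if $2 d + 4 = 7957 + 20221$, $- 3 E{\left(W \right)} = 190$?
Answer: $\frac{1703723609}{766065147} \approx 2.224$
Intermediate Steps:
$E{\left(W \right)} = - \frac{190}{3}$ ($E{\left(W \right)} = \left(- \frac{1}{3}\right) 190 = - \frac{190}{3}$)
$d = 14087$ ($d = -2 + \frac{7957 + 20221}{2} = -2 + \frac{1}{2} \cdot 28178 = -2 + 14089 = 14087$)
$\frac{E{\left(222 \right)}}{36254} + \frac{31354}{d} = - \frac{190}{3 \cdot 36254} + \frac{31354}{14087} = \left(- \frac{190}{3}\right) \frac{1}{36254} + 31354 \cdot \frac{1}{14087} = - \frac{95}{54381} + \frac{31354}{14087} = \frac{1703723609}{766065147}$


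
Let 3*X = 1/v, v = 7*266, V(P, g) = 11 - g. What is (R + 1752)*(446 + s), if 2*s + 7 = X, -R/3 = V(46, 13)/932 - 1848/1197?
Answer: 76889331488803/98916888 ≈ 7.7731e+5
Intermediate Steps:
R = 41065/8854 (R = -3*((11 - 1*13)/932 - 1848/1197) = -3*((11 - 13)*(1/932) - 1848*1/1197) = -3*(-2*1/932 - 88/57) = -3*(-1/466 - 88/57) = -3*(-41065/26562) = 41065/8854 ≈ 4.6380)
v = 1862
X = 1/5586 (X = (1/3)/1862 = (1/3)*(1/1862) = 1/5586 ≈ 0.00017902)
s = -39101/11172 (s = -7/2 + (1/2)*(1/5586) = -7/2 + 1/11172 = -39101/11172 ≈ -3.4999)
(R + 1752)*(446 + s) = (41065/8854 + 1752)*(446 - 39101/11172) = (15553273/8854)*(4943611/11172) = 76889331488803/98916888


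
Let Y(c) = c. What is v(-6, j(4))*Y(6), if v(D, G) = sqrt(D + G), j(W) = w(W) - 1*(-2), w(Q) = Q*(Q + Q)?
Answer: 12*sqrt(7) ≈ 31.749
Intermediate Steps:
w(Q) = 2*Q**2 (w(Q) = Q*(2*Q) = 2*Q**2)
j(W) = 2 + 2*W**2 (j(W) = 2*W**2 - 1*(-2) = 2*W**2 + 2 = 2 + 2*W**2)
v(-6, j(4))*Y(6) = sqrt(-6 + (2 + 2*4**2))*6 = sqrt(-6 + (2 + 2*16))*6 = sqrt(-6 + (2 + 32))*6 = sqrt(-6 + 34)*6 = sqrt(28)*6 = (2*sqrt(7))*6 = 12*sqrt(7)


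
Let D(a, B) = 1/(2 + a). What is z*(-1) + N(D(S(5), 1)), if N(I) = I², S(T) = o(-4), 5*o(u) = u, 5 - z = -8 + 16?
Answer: 133/36 ≈ 3.6944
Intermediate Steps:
z = -3 (z = 5 - (-8 + 16) = 5 - 1*8 = 5 - 8 = -3)
o(u) = u/5
S(T) = -⅘ (S(T) = (⅕)*(-4) = -⅘)
z*(-1) + N(D(S(5), 1)) = -3*(-1) + (1/(2 - ⅘))² = 3 + (1/(6/5))² = 3 + (⅚)² = 3 + 25/36 = 133/36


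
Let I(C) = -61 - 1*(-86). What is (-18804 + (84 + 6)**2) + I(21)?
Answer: -10679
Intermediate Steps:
I(C) = 25 (I(C) = -61 + 86 = 25)
(-18804 + (84 + 6)**2) + I(21) = (-18804 + (84 + 6)**2) + 25 = (-18804 + 90**2) + 25 = (-18804 + 8100) + 25 = -10704 + 25 = -10679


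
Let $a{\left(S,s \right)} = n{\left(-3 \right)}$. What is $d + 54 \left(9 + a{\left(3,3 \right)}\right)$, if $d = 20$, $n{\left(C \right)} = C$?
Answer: $344$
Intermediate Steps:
$a{\left(S,s \right)} = -3$
$d + 54 \left(9 + a{\left(3,3 \right)}\right) = 20 + 54 \left(9 - 3\right) = 20 + 54 \cdot 6 = 20 + 324 = 344$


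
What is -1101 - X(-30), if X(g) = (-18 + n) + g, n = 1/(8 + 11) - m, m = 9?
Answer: -19837/19 ≈ -1044.1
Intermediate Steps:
n = -170/19 (n = 1/(8 + 11) - 1*9 = 1/19 - 9 = -170/19 ≈ -8.9474)
X(g) = -512/19 + g (X(g) = (-18 - 170/19) + g = -512/19 + g)
-1101 - X(-30) = -1101 - (-512/19 - 30) = -1101 - 1*(-1082/19) = -1101 + 1082/19 = -19837/19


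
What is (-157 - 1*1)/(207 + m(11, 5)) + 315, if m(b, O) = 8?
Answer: 67567/215 ≈ 314.27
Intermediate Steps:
(-157 - 1*1)/(207 + m(11, 5)) + 315 = (-157 - 1*1)/(207 + 8) + 315 = (-157 - 1)/215 + 315 = -158*1/215 + 315 = -158/215 + 315 = 67567/215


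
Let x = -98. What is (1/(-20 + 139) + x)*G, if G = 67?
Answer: -781287/119 ≈ -6565.4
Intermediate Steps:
(1/(-20 + 139) + x)*G = (1/(-20 + 139) - 98)*67 = (1/119 - 98)*67 = -11661/119*67 = -781287/119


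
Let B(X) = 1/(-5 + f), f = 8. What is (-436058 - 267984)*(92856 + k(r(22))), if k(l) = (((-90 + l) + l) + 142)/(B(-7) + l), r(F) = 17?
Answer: -849914222085/13 ≈ -6.5378e+10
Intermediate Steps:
B(X) = 1/3 (B(X) = 1/(-5 + 8) = 1/3)
k(l) = (52 + 2*l)/(1/3 + l) (k(l) = (((-90 + l) + l) + 142)/(1/3 + l) = ((-90 + 2*l) + 142)/(1/3 + l) = (52 + 2*l)/(1/3 + l))
(-436058 - 267984)*(92856 + k(r(22))) = (-436058 - 267984)*(92856 + 6*(26 + 17)/(1 + 3*17)) = -704042*(92856 + 6*43/(1 + 51)) = -704042*(92856 + 6*43/52) = -704042*(92856 + 6*(1/52)*43) = -704042*(92856 + 129/26) = -704042*2414385/26 = -849914222085/13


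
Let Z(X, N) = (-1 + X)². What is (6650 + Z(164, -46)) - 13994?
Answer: 19225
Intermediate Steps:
(6650 + Z(164, -46)) - 13994 = (6650 + (-1 + 164)²) - 13994 = (6650 + 163²) - 13994 = (6650 + 26569) - 13994 = 33219 - 13994 = 19225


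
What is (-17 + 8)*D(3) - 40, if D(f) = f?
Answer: -67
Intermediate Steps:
(-17 + 8)*D(3) - 40 = (-17 + 8)*3 - 40 = -9*3 - 40 = -27 - 40 = -67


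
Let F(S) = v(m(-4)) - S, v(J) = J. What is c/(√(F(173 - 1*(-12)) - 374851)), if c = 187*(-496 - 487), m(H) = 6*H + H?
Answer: 183821*I*√93766/187532 ≈ 300.15*I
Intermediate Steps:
m(H) = 7*H
c = -183821 (c = 187*(-983) = -183821)
F(S) = -28 - S (F(S) = 7*(-4) - S = -28 - S)
c/(√(F(173 - 1*(-12)) - 374851)) = -183821/√((-28 - (173 - 1*(-12))) - 374851) = -183821/√((-28 - (173 + 12)) - 374851) = -183821/√((-28 - 1*185) - 374851) = -183821/√((-28 - 185) - 374851) = -183821/√(-213 - 374851) = -183821*(-I*√93766/187532) = -(-183821)*I*√93766/187532 = 183821*I*√93766/187532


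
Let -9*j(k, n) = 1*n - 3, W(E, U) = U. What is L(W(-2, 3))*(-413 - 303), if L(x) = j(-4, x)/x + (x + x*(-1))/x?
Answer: 0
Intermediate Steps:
j(k, n) = ⅓ - n/9 (j(k, n) = -(1*n - 3)/9 = -(n - 3)/9 = -(-3 + n)/9 = ⅓ - n/9)
L(x) = (⅓ - x/9)/x (L(x) = (⅓ - x/9)/x + (x + x*(-1))/x = (⅓ - x/9)/x + (x - x)/x = (⅓ - x/9)/x + 0/x = (⅓ - x/9)/x + 0 = (⅓ - x/9)/x)
L(W(-2, 3))*(-413 - 303) = ((⅑)*(3 - 1*3)/3)*(-413 - 303) = ((⅑)*(⅓)*(3 - 3))*(-716) = ((⅑)*(⅓)*0)*(-716) = 0*(-716) = 0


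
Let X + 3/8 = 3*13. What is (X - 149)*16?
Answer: -1766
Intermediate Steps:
X = 309/8 (X = -3/8 + 3*13 = -3/8 + 39 = 309/8 ≈ 38.625)
(X - 149)*16 = (309/8 - 149)*16 = -883/8*16 = -1766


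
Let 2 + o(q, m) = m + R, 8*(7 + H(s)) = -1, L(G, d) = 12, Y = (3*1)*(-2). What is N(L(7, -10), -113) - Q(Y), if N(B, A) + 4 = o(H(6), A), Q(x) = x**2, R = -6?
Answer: -161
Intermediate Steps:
Y = -6 (Y = 3*(-2) = -6)
H(s) = -57/8 (H(s) = -7 + (1/8)*(-1) = -7 - 1/8 = -57/8)
o(q, m) = -8 + m (o(q, m) = -2 + (m - 6) = -2 + (-6 + m) = -8 + m)
N(B, A) = -12 + A (N(B, A) = -4 + (-8 + A) = -12 + A)
N(L(7, -10), -113) - Q(Y) = (-12 - 113) - 1*(-6)**2 = -125 - 1*36 = -125 - 36 = -161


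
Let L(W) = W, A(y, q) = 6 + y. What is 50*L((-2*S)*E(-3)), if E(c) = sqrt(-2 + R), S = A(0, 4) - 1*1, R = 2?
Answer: 0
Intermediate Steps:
S = 5 (S = (6 + 0) - 1*1 = 6 - 1 = 5)
E(c) = 0 (E(c) = sqrt(-2 + 2) = sqrt(0) = 0)
50*L((-2*S)*E(-3)) = 50*(-2*5*0) = 50*(-10*0) = 50*0 = 0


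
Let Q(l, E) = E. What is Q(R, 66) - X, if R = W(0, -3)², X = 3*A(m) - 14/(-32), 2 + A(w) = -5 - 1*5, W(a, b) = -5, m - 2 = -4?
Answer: 1625/16 ≈ 101.56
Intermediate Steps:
m = -2 (m = 2 - 4 = -2)
A(w) = -12 (A(w) = -2 + (-5 - 1*5) = -2 + (-5 - 5) = -2 - 10 = -12)
X = -569/16 (X = 3*(-12) - 14/(-32) = -36 - 14*(-1/32) = -36 + 7/16 = -569/16 ≈ -35.563)
R = 25 (R = (-5)² = 25)
Q(R, 66) - X = 66 - 1*(-569/16) = 66 + 569/16 = 1625/16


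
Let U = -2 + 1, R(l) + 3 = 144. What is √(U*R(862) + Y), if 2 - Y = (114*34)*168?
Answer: I*√651307 ≈ 807.04*I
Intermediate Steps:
R(l) = 141 (R(l) = -3 + 144 = 141)
U = -1
Y = -651166 (Y = 2 - 114*34*168 = 2 - 3876*168 = 2 - 1*651168 = 2 - 651168 = -651166)
√(U*R(862) + Y) = √(-1*141 - 651166) = √(-141 - 651166) = √(-651307) = I*√651307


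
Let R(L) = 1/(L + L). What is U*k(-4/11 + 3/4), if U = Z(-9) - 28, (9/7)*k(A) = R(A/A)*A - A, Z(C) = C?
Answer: 4403/792 ≈ 5.5593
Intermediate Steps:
R(L) = 1/(2*L)
k(A) = -7*A/18 (k(A) = 7*((1/(2*((A/A))))*A - A)/9 = 7*(((½)/1)*A - A)/9 = 7*(((½)*1)*A - A)/9 = 7*(A/2 - A)/9 = 7*(-A/2)/9 = -7*A/18)
U = -37 (U = -9 - 28 = -37)
U*k(-4/11 + 3/4) = -(-259)*(-4/11 + 3/4)/18 = -(-259)*(-4*1/11 + 3*(¼))/18 = -(-259)*(-4/11 + ¾)/18 = -(-259)*17/(18*44) = -37*(-119/792) = 4403/792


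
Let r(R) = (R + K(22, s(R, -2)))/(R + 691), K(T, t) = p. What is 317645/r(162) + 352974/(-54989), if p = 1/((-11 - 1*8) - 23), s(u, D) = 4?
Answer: 625769656620408/374090167 ≈ 1.6728e+6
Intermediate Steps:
p = -1/42 (p = 1/((-11 - 8) - 23) = 1/(-19 - 23) = 1/(-42) = -1/42 ≈ -0.023810)
K(T, t) = -1/42
r(R) = (-1/42 + R)/(691 + R) (r(R) = (R - 1/42)/(R + 691) = (-1/42 + R)/(691 + R))
317645/r(162) + 352974/(-54989) = 317645/(((-1/42 + 162)/(691 + 162))) + 352974/(-54989) = 317645/(((6803/42)/853)) + 352974*(-1/54989) = 317645/(((1/853)*(6803/42))) - 352974/54989 = 317645/(6803/35826) - 352974/54989 = 317645*(35826/6803) - 352974/54989 = 11379949770/6803 - 352974/54989 = 625769656620408/374090167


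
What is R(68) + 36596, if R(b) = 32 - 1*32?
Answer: 36596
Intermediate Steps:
R(b) = 0 (R(b) = 32 - 32 = 0)
R(68) + 36596 = 0 + 36596 = 36596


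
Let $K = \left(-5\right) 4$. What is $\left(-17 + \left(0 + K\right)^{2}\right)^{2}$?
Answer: $146689$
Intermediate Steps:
$K = -20$
$\left(-17 + \left(0 + K\right)^{2}\right)^{2} = \left(-17 + \left(0 - 20\right)^{2}\right)^{2} = \left(-17 + \left(-20\right)^{2}\right)^{2} = \left(-17 + 400\right)^{2} = 383^{2} = 146689$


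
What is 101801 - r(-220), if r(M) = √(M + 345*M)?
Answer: 101801 - 2*I*√19030 ≈ 1.018e+5 - 275.9*I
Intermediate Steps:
r(M) = √346*√M (r(M) = √(346*M) = √346*√M)
101801 - r(-220) = 101801 - √346*√(-220) = 101801 - √346*2*I*√55 = 101801 - 2*I*√19030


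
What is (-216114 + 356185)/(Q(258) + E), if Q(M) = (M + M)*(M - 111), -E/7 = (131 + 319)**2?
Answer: -140071/1341648 ≈ -0.10440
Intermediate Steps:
E = -1417500 (E = -7*(131 + 319)**2 = -7*450**2 = -7*202500 = -1417500)
Q(M) = 2*M*(-111 + M) (Q(M) = (2*M)*(-111 + M) = 2*M*(-111 + M))
(-216114 + 356185)/(Q(258) + E) = (-216114 + 356185)/(2*258*(-111 + 258) - 1417500) = 140071/(2*258*147 - 1417500) = 140071/(75852 - 1417500) = 140071/(-1341648) = 140071*(-1/1341648) = -140071/1341648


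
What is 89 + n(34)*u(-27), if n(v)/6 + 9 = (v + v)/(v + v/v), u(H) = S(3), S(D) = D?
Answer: -1331/35 ≈ -38.029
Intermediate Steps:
u(H) = 3
n(v) = -54 + 12*v/(1 + v) (n(v) = -54 + 6*((v + v)/(v + v/v)) = -54 + 6*((2*v)/(v + 1)) = -54 + 6*((2*v)/(1 + v)) = -54 + 6*(2*v/(1 + v)) = -54 + 12*v/(1 + v))
89 + n(34)*u(-27) = 89 + (6*(-9 - 7*34)/(1 + 34))*3 = 89 + (6*(-9 - 238)/35)*3 = 89 + (6*(1/35)*(-247))*3 = 89 - 1482/35*3 = 89 - 4446/35 = -1331/35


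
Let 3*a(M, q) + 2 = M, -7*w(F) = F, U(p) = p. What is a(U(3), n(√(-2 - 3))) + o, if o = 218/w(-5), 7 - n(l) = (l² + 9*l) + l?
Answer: 4583/15 ≈ 305.53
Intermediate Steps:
w(F) = -F/7
n(l) = 7 - l² - 10*l (n(l) = 7 - ((l² + 9*l) + l) = 7 - (l² + 10*l) = 7 + (-l² - 10*l) = 7 - l² - 10*l)
a(M, q) = -⅔ + M/3
o = 1526/5 (o = 218/((-⅐*(-5))) = 218/(5/7) = 218*(7/5) = 1526/5 ≈ 305.20)
a(U(3), n(√(-2 - 3))) + o = (-⅔ + (⅓)*3) + 1526/5 = (-⅔ + 1) + 1526/5 = ⅓ + 1526/5 = 4583/15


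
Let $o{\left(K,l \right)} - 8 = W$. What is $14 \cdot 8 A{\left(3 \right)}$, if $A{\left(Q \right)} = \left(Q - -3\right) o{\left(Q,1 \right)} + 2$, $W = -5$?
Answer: $2240$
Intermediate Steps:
$o{\left(K,l \right)} = 3$ ($o{\left(K,l \right)} = 8 - 5 = 3$)
$A{\left(Q \right)} = 11 + 3 Q$ ($A{\left(Q \right)} = \left(Q - -3\right) 3 + 2 = \left(Q + 3\right) 3 + 2 = \left(3 + Q\right) 3 + 2 = \left(9 + 3 Q\right) + 2 = 11 + 3 Q$)
$14 \cdot 8 A{\left(3 \right)} = 14 \cdot 8 \left(11 + 3 \cdot 3\right) = 112 \left(11 + 9\right) = 112 \cdot 20 = 2240$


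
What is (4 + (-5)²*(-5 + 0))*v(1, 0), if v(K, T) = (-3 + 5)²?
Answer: -484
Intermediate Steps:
v(K, T) = 4 (v(K, T) = 2² = 4)
(4 + (-5)²*(-5 + 0))*v(1, 0) = (4 + (-5)²*(-5 + 0))*4 = (4 + 25*(-5))*4 = (4 - 125)*4 = -121*4 = -484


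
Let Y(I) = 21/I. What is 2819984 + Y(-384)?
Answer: 360957945/128 ≈ 2.8200e+6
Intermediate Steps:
2819984 + Y(-384) = 2819984 + 21/(-384) = 2819984 + 21*(-1/384) = 2819984 - 7/128 = 360957945/128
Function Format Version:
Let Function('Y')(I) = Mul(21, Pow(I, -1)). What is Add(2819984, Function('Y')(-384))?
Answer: Rational(360957945, 128) ≈ 2.8200e+6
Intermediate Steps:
Add(2819984, Function('Y')(-384)) = Add(2819984, Mul(21, Pow(-384, -1))) = Add(2819984, Mul(21, Rational(-1, 384))) = Add(2819984, Rational(-7, 128)) = Rational(360957945, 128)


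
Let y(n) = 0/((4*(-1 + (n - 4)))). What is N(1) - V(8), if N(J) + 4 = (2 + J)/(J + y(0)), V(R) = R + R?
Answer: -17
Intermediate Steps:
V(R) = 2*R
y(n) = 0 (y(n) = 0/((4*(-1 + (-4 + n)))) = 0/((4*(-5 + n))) = 0/(-20 + 4*n) = 0)
N(J) = -4 + (2 + J)/J (N(J) = -4 + (2 + J)/(J + 0) = -4 + (2 + J)/J)
N(1) - V(8) = (-3 + 2/1) - 2*8 = (-3 + 2*1) - 16 = (-3 + 2) - 1*16 = -1 - 16 = -17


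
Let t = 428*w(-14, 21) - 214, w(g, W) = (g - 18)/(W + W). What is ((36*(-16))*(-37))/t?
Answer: -223776/5671 ≈ -39.460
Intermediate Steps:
w(g, W) = (-18 + g)/(2*W) (w(g, W) = (-18 + g)/((2*W)) = (-18 + g)*(1/(2*W)) = (-18 + g)/(2*W))
t = -11342/21 (t = 428*((½)*(-18 - 14)/21) - 214 = 428*((½)*(1/21)*(-32)) - 214 = 428*(-16/21) - 214 = -6848/21 - 214 = -11342/21 ≈ -540.10)
((36*(-16))*(-37))/t = ((36*(-16))*(-37))/(-11342/21) = -576*(-37)*(-21/11342) = 21312*(-21/11342) = -223776/5671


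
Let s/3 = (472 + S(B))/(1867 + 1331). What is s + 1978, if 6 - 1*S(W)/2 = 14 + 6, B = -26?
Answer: 1054496/533 ≈ 1978.4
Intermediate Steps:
S(W) = -28 (S(W) = 12 - 2*(14 + 6) = 12 - 2*20 = 12 - 40 = -28)
s = 222/533 (s = 3*((472 - 28)/(1867 + 1331)) = 3*(444/3198) = 3*(444*(1/3198)) = 3*(74/533) = 222/533 ≈ 0.41651)
s + 1978 = 222/533 + 1978 = 1054496/533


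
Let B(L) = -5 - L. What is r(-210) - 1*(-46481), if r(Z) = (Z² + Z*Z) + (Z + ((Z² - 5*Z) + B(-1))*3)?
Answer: 269909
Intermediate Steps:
r(Z) = -12 - 14*Z + 5*Z² (r(Z) = (Z² + Z*Z) + (Z + ((Z² - 5*Z) + (-5 - 1*(-1)))*3) = (Z² + Z²) + (Z + ((Z² - 5*Z) + (-5 + 1))*3) = 2*Z² + (Z + ((Z² - 5*Z) - 4)*3) = 2*Z² + (Z + (-4 + Z² - 5*Z)*3) = 2*Z² + (Z + (-12 - 15*Z + 3*Z²)) = 2*Z² + (-12 - 14*Z + 3*Z²) = -12 - 14*Z + 5*Z²)
r(-210) - 1*(-46481) = (-12 - 14*(-210) + 5*(-210)²) - 1*(-46481) = (-12 + 2940 + 5*44100) + 46481 = (-12 + 2940 + 220500) + 46481 = 223428 + 46481 = 269909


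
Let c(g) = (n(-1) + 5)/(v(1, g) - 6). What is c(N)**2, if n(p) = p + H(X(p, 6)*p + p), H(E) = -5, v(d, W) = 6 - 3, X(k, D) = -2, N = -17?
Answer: 1/9 ≈ 0.11111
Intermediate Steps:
v(d, W) = 3
n(p) = -5 + p (n(p) = p - 5 = -5 + p)
c(g) = 1/3 (c(g) = ((-5 - 1) + 5)/(3 - 6) = (-6 + 5)/(-3) = -1*(-1/3) = 1/3)
c(N)**2 = (1/3)**2 = 1/9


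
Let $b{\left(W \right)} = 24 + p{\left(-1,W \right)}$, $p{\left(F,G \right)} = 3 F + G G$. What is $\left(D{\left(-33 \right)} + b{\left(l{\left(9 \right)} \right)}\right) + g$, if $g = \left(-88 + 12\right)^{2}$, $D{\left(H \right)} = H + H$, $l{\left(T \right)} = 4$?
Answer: $5747$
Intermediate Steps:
$D{\left(H \right)} = 2 H$
$g = 5776$ ($g = \left(-76\right)^{2} = 5776$)
$p{\left(F,G \right)} = G^{2} + 3 F$ ($p{\left(F,G \right)} = 3 F + G^{2} = G^{2} + 3 F$)
$b{\left(W \right)} = 21 + W^{2}$ ($b{\left(W \right)} = 24 + \left(W^{2} + 3 \left(-1\right)\right) = 24 + \left(W^{2} - 3\right) = 24 + \left(-3 + W^{2}\right) = 21 + W^{2}$)
$\left(D{\left(-33 \right)} + b{\left(l{\left(9 \right)} \right)}\right) + g = \left(2 \left(-33\right) + \left(21 + 4^{2}\right)\right) + 5776 = \left(-66 + \left(21 + 16\right)\right) + 5776 = \left(-66 + 37\right) + 5776 = -29 + 5776 = 5747$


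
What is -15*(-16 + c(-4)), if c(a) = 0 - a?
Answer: 180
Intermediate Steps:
c(a) = -a
-15*(-16 + c(-4)) = -15*(-16 - 1*(-4)) = -15*(-16 + 4) = -15*(-12) = 180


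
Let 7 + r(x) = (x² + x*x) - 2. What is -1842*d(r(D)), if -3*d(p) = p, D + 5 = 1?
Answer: 14122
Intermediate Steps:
D = -4 (D = -5 + 1 = -4)
r(x) = -9 + 2*x² (r(x) = -7 + ((x² + x*x) - 2) = -7 + ((x² + x²) - 2) = -7 + (2*x² - 2) = -7 + (-2 + 2*x²) = -9 + 2*x²)
d(p) = -p/3
-1842*d(r(D)) = -(-614)*(-9 + 2*(-4)²) = -(-614)*(-9 + 2*16) = -(-614)*(-9 + 32) = -(-614)*23 = -1842*(-23/3) = 14122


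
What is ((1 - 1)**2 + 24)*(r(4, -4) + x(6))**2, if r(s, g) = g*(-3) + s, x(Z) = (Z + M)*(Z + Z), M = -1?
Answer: 138624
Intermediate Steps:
x(Z) = 2*Z*(-1 + Z) (x(Z) = (Z - 1)*(Z + Z) = (-1 + Z)*(2*Z) = 2*Z*(-1 + Z))
r(s, g) = s - 3*g (r(s, g) = -3*g + s = s - 3*g)
((1 - 1)**2 + 24)*(r(4, -4) + x(6))**2 = ((1 - 1)**2 + 24)*((4 - 3*(-4)) + 2*6*(-1 + 6))**2 = (0**2 + 24)*((4 + 12) + 2*6*5)**2 = (0 + 24)*(16 + 60)**2 = 24*76**2 = 24*5776 = 138624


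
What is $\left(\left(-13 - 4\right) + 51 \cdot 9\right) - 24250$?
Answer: $-23808$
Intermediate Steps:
$\left(\left(-13 - 4\right) + 51 \cdot 9\right) - 24250 = \left(-17 + 459\right) - 24250 = 442 - 24250 = -23808$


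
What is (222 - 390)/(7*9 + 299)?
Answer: -84/181 ≈ -0.46409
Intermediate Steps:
(222 - 390)/(7*9 + 299) = -168/(63 + 299) = -168/362 = -168*1/362 = -84/181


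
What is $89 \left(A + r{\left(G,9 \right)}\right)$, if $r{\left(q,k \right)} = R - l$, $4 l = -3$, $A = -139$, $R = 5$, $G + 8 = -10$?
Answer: $- \frac{47437}{4} \approx -11859.0$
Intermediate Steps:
$G = -18$ ($G = -8 - 10 = -18$)
$l = - \frac{3}{4}$ ($l = \frac{1}{4} \left(-3\right) = - \frac{3}{4} \approx -0.75$)
$r{\left(q,k \right)} = \frac{23}{4}$ ($r{\left(q,k \right)} = 5 - - \frac{3}{4} = 5 + \frac{3}{4} = \frac{23}{4}$)
$89 \left(A + r{\left(G,9 \right)}\right) = 89 \left(-139 + \frac{23}{4}\right) = 89 \left(- \frac{533}{4}\right) = - \frac{47437}{4}$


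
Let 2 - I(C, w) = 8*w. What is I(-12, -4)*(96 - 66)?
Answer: 1020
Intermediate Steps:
I(C, w) = 2 - 8*w
I(-12, -4)*(96 - 66) = (2 - 8*(-4))*(96 - 66) = (2 + 32)*30 = 34*30 = 1020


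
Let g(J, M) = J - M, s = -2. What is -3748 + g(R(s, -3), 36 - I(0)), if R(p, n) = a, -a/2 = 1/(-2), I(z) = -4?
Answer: -3787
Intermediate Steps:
a = 1 (a = -2/(-2) = -2*(-½) = 1)
R(p, n) = 1
-3748 + g(R(s, -3), 36 - I(0)) = -3748 + (1 - (36 - 1*(-4))) = -3748 + (1 - (36 + 4)) = -3748 + (1 - 1*40) = -3748 + (1 - 40) = -3748 - 39 = -3787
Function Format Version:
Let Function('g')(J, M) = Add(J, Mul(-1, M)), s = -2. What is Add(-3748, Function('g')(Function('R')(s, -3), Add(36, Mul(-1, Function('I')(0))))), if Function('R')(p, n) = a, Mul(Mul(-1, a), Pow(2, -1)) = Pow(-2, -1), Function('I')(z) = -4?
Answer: -3787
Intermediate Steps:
a = 1 (a = Mul(-2, Pow(-2, -1)) = Mul(-2, Rational(-1, 2)) = 1)
Function('R')(p, n) = 1
Add(-3748, Function('g')(Function('R')(s, -3), Add(36, Mul(-1, Function('I')(0))))) = Add(-3748, Add(1, Mul(-1, Add(36, Mul(-1, -4))))) = Add(-3748, Add(1, Mul(-1, Add(36, 4)))) = Add(-3748, Add(1, Mul(-1, 40))) = Add(-3748, Add(1, -40)) = Add(-3748, -39) = -3787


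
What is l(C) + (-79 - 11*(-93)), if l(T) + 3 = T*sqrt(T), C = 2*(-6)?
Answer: 941 - 24*I*sqrt(3) ≈ 941.0 - 41.569*I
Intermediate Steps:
C = -12
l(T) = -3 + T**(3/2) (l(T) = -3 + T*sqrt(T) = -3 + T**(3/2))
l(C) + (-79 - 11*(-93)) = (-3 + (-12)**(3/2)) + (-79 - 11*(-93)) = (-3 - 24*I*sqrt(3)) + (-79 + 1023) = (-3 - 24*I*sqrt(3)) + 944 = 941 - 24*I*sqrt(3)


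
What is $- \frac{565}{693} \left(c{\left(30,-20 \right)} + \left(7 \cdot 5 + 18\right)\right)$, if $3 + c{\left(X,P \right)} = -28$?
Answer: $- \frac{1130}{63} \approx -17.936$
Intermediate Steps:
$c{\left(X,P \right)} = -31$ ($c{\left(X,P \right)} = -3 - 28 = -31$)
$- \frac{565}{693} \left(c{\left(30,-20 \right)} + \left(7 \cdot 5 + 18\right)\right) = - \frac{565}{693} \left(-31 + \left(7 \cdot 5 + 18\right)\right) = \left(-565\right) \frac{1}{693} \left(-31 + \left(35 + 18\right)\right) = - \frac{565 \left(-31 + 53\right)}{693} = \left(- \frac{565}{693}\right) 22 = - \frac{1130}{63}$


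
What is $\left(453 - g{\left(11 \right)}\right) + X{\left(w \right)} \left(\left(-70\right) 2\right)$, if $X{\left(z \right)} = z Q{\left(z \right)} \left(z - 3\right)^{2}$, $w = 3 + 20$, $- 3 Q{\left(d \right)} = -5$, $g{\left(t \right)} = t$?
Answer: $- \frac{6438674}{3} \approx -2.1462 \cdot 10^{6}$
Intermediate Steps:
$Q{\left(d \right)} = \frac{5}{3}$ ($Q{\left(d \right)} = \left(- \frac{1}{3}\right) \left(-5\right) = \frac{5}{3}$)
$w = 23$
$X{\left(z \right)} = \frac{5 z \left(-3 + z\right)^{2}}{3}$ ($X{\left(z \right)} = z \frac{5}{3} \left(z - 3\right)^{2} = \frac{5 z}{3} \left(-3 + z\right)^{2} = \frac{5 z \left(-3 + z\right)^{2}}{3}$)
$\left(453 - g{\left(11 \right)}\right) + X{\left(w \right)} \left(\left(-70\right) 2\right) = \left(453 - 11\right) + \frac{5}{3} \cdot 23 \left(-3 + 23\right)^{2} \left(\left(-70\right) 2\right) = \left(453 - 11\right) + \frac{5}{3} \cdot 23 \cdot 20^{2} \left(-140\right) = 442 + \frac{5}{3} \cdot 23 \cdot 400 \left(-140\right) = 442 + \frac{46000}{3} \left(-140\right) = 442 - \frac{6440000}{3} = - \frac{6438674}{3}$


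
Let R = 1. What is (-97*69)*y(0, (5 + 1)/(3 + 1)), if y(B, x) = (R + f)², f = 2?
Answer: -60237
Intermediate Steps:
y(B, x) = 9 (y(B, x) = (1 + 2)² = 3² = 9)
(-97*69)*y(0, (5 + 1)/(3 + 1)) = -97*69*9 = -6693*9 = -60237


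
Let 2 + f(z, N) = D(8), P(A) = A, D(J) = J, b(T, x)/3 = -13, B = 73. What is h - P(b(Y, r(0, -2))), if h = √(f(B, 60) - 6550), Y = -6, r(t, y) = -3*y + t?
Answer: 39 + 4*I*√409 ≈ 39.0 + 80.895*I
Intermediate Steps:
r(t, y) = t - 3*y
b(T, x) = -39 (b(T, x) = 3*(-13) = -39)
f(z, N) = 6 (f(z, N) = -2 + 8 = 6)
h = 4*I*√409 (h = √(6 - 6550) = √(-6544) = 4*I*√409 ≈ 80.895*I)
h - P(b(Y, r(0, -2))) = 4*I*√409 - 1*(-39) = 4*I*√409 + 39 = 39 + 4*I*√409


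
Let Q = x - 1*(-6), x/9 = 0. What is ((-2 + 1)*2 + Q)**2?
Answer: 16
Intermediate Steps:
x = 0 (x = 9*0 = 0)
Q = 6 (Q = 0 - 1*(-6) = 0 + 6 = 6)
((-2 + 1)*2 + Q)**2 = ((-2 + 1)*2 + 6)**2 = (-1*2 + 6)**2 = (-2 + 6)**2 = 4**2 = 16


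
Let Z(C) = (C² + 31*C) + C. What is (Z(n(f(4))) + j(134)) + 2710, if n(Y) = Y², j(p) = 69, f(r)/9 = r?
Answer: 1723867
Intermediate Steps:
f(r) = 9*r
Z(C) = C² + 32*C
(Z(n(f(4))) + j(134)) + 2710 = ((9*4)²*(32 + (9*4)²) + 69) + 2710 = (36²*(32 + 36²) + 69) + 2710 = (1296*(32 + 1296) + 69) + 2710 = (1296*1328 + 69) + 2710 = (1721088 + 69) + 2710 = 1721157 + 2710 = 1723867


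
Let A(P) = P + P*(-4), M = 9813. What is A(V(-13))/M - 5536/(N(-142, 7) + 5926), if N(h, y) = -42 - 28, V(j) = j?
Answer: -563504/598593 ≈ -0.94138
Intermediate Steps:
A(P) = -3*P (A(P) = P - 4*P = -3*P)
N(h, y) = -70
A(V(-13))/M - 5536/(N(-142, 7) + 5926) = -3*(-13)/9813 - 5536/(-70 + 5926) = 39*(1/9813) - 5536/5856 = 13/3271 - 5536*1/5856 = 13/3271 - 173/183 = -563504/598593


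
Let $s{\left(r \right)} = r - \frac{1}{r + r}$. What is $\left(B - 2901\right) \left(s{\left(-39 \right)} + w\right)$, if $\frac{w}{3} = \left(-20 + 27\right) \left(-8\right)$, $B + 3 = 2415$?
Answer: $\frac{2631635}{26} \approx 1.0122 \cdot 10^{5}$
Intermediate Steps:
$B = 2412$ ($B = -3 + 2415 = 2412$)
$s{\left(r \right)} = r - \frac{1}{2 r}$
$w = -168$ ($w = 3 \left(-20 + 27\right) \left(-8\right) = 3 \cdot 7 \left(-8\right) = 3 \left(-56\right) = -168$)
$\left(B - 2901\right) \left(s{\left(-39 \right)} + w\right) = \left(2412 - 2901\right) \left(\left(-39 - \frac{1}{2 \left(-39\right)}\right) - 168\right) = \left(2412 - 2901\right) \left(\left(-39 - - \frac{1}{78}\right) - 168\right) = \left(2412 - 2901\right) \left(\left(-39 + \frac{1}{78}\right) - 168\right) = \left(2412 - 2901\right) \left(- \frac{3041}{78} - 168\right) = \left(-489\right) \left(- \frac{16145}{78}\right) = \frac{2631635}{26}$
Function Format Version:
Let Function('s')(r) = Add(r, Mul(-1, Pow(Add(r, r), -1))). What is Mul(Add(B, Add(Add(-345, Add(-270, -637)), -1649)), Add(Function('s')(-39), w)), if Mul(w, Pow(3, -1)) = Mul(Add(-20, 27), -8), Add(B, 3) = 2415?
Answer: Rational(2631635, 26) ≈ 1.0122e+5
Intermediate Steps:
B = 2412 (B = Add(-3, 2415) = 2412)
Function('s')(r) = Add(r, Mul(Rational(-1, 2), Pow(r, -1))) (Function('s')(r) = Add(r, Mul(-1, Pow(Mul(2, r), -1))) = Add(r, Mul(-1, Mul(Rational(1, 2), Pow(r, -1)))) = Add(r, Mul(Rational(-1, 2), Pow(r, -1))))
w = -168 (w = Mul(3, Mul(Add(-20, 27), -8)) = Mul(3, Mul(7, -8)) = Mul(3, -56) = -168)
Mul(Add(B, Add(Add(-345, Add(-270, -637)), -1649)), Add(Function('s')(-39), w)) = Mul(Add(2412, Add(Add(-345, Add(-270, -637)), -1649)), Add(Add(-39, Mul(Rational(-1, 2), Pow(-39, -1))), -168)) = Mul(Add(2412, Add(Add(-345, -907), -1649)), Add(Add(-39, Mul(Rational(-1, 2), Rational(-1, 39))), -168)) = Mul(Add(2412, Add(-1252, -1649)), Add(Add(-39, Rational(1, 78)), -168)) = Mul(Add(2412, -2901), Add(Rational(-3041, 78), -168)) = Mul(-489, Rational(-16145, 78)) = Rational(2631635, 26)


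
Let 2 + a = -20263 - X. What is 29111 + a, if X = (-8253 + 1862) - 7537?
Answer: 22774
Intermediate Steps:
X = -13928 (X = -6391 - 7537 = -13928)
a = -6337 (a = -2 + (-20263 - 1*(-13928)) = -2 + (-20263 + 13928) = -2 - 6335 = -6337)
29111 + a = 29111 - 6337 = 22774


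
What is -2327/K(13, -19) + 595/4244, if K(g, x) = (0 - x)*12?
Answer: -608758/60477 ≈ -10.066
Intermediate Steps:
K(g, x) = -12*x (K(g, x) = -x*12 = -12*x)
-2327/K(13, -19) + 595/4244 = -2327/((-12*(-19))) + 595/4244 = -2327/228 + 595*(1/4244) = -2327*1/228 + 595/4244 = -2327/228 + 595/4244 = -608758/60477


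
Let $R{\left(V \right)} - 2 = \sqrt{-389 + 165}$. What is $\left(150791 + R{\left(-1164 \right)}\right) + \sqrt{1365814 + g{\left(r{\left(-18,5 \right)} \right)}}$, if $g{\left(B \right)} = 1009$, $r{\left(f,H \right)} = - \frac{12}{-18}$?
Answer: $150793 + \sqrt{1366823} + 4 i \sqrt{14} \approx 1.5196 \cdot 10^{5} + 14.967 i$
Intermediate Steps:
$r{\left(f,H \right)} = \frac{2}{3}$ ($r{\left(f,H \right)} = \left(-12\right) \left(- \frac{1}{18}\right) = \frac{2}{3}$)
$R{\left(V \right)} = 2 + 4 i \sqrt{14}$ ($R{\left(V \right)} = 2 + \sqrt{-389 + 165} = 2 + \sqrt{-224} = 2 + 4 i \sqrt{14}$)
$\left(150791 + R{\left(-1164 \right)}\right) + \sqrt{1365814 + g{\left(r{\left(-18,5 \right)} \right)}} = \left(150791 + \left(2 + 4 i \sqrt{14}\right)\right) + \sqrt{1365814 + 1009} = \left(150793 + 4 i \sqrt{14}\right) + \sqrt{1366823} = 150793 + \sqrt{1366823} + 4 i \sqrt{14}$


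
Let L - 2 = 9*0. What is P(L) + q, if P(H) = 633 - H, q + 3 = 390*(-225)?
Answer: -87122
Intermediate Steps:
q = -87753 (q = -3 + 390*(-225) = -3 - 87750 = -87753)
L = 2 (L = 2 + 9*0 = 2 + 0 = 2)
P(L) + q = (633 - 1*2) - 87753 = (633 - 2) - 87753 = 631 - 87753 = -87122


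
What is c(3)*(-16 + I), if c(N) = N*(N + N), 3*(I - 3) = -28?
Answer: -402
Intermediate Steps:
I = -19/3 (I = 3 + (1/3)*(-28) = 3 - 28/3 = -19/3 ≈ -6.3333)
c(N) = 2*N**2 (c(N) = N*(2*N) = 2*N**2)
c(3)*(-16 + I) = (2*3**2)*(-16 - 19/3) = (2*9)*(-67/3) = 18*(-67/3) = -402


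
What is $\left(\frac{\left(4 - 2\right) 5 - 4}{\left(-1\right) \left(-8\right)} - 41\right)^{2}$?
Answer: $\frac{25921}{16} \approx 1620.1$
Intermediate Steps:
$\left(\frac{\left(4 - 2\right) 5 - 4}{\left(-1\right) \left(-8\right)} - 41\right)^{2} = \left(\frac{\left(4 - 2\right) 5 - 4}{8} - 41\right)^{2} = \left(\left(2 \cdot 5 - 4\right) \frac{1}{8} - 41\right)^{2} = \left(\left(10 - 4\right) \frac{1}{8} - 41\right)^{2} = \left(6 \cdot \frac{1}{8} - 41\right)^{2} = \left(\frac{3}{4} - 41\right)^{2} = \left(- \frac{161}{4}\right)^{2} = \frac{25921}{16}$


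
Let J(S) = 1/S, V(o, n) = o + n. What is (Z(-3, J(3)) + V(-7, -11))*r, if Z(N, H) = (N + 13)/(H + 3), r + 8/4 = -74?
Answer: 1140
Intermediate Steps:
V(o, n) = n + o
r = -76 (r = -2 - 74 = -76)
Z(N, H) = (13 + N)/(3 + H)
(Z(-3, J(3)) + V(-7, -11))*r = ((13 - 3)/(3 + 1/3) + (-11 - 7))*(-76) = (10/(3 + ⅓) - 18)*(-76) = (10/(10/3) - 18)*(-76) = ((3/10)*10 - 18)*(-76) = (3 - 18)*(-76) = -15*(-76) = 1140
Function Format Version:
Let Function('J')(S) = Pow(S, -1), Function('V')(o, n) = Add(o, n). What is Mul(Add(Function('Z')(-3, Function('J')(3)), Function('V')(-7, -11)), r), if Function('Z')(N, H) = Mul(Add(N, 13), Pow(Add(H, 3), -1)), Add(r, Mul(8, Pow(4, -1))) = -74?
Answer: 1140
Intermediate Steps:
Function('V')(o, n) = Add(n, o)
r = -76 (r = Add(-2, -74) = -76)
Function('Z')(N, H) = Mul(Pow(Add(3, H), -1), Add(13, N)) (Function('Z')(N, H) = Mul(Add(13, N), Pow(Add(3, H), -1)) = Mul(Pow(Add(3, H), -1), Add(13, N)))
Mul(Add(Function('Z')(-3, Function('J')(3)), Function('V')(-7, -11)), r) = Mul(Add(Mul(Pow(Add(3, Pow(3, -1)), -1), Add(13, -3)), Add(-11, -7)), -76) = Mul(Add(Mul(Pow(Add(3, Rational(1, 3)), -1), 10), -18), -76) = Mul(Add(Mul(Pow(Rational(10, 3), -1), 10), -18), -76) = Mul(Add(Mul(Rational(3, 10), 10), -18), -76) = Mul(Add(3, -18), -76) = Mul(-15, -76) = 1140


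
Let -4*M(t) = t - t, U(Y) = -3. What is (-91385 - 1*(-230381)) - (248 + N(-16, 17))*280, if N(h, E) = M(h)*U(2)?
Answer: 69556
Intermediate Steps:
M(t) = 0 (M(t) = -(t - t)/4 = -¼*0 = 0)
N(h, E) = 0 (N(h, E) = 0*(-3) = 0)
(-91385 - 1*(-230381)) - (248 + N(-16, 17))*280 = (-91385 - 1*(-230381)) - (248 + 0)*280 = (-91385 + 230381) - 248*280 = 138996 - 1*69440 = 138996 - 69440 = 69556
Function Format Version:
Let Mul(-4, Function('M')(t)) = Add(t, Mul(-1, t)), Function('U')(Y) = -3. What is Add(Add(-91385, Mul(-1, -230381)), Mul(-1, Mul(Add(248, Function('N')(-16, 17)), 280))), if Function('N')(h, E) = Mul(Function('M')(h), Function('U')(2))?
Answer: 69556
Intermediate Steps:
Function('M')(t) = 0 (Function('M')(t) = Mul(Rational(-1, 4), Add(t, Mul(-1, t))) = Mul(Rational(-1, 4), 0) = 0)
Function('N')(h, E) = 0 (Function('N')(h, E) = Mul(0, -3) = 0)
Add(Add(-91385, Mul(-1, -230381)), Mul(-1, Mul(Add(248, Function('N')(-16, 17)), 280))) = Add(Add(-91385, Mul(-1, -230381)), Mul(-1, Mul(Add(248, 0), 280))) = Add(Add(-91385, 230381), Mul(-1, Mul(248, 280))) = Add(138996, Mul(-1, 69440)) = Add(138996, -69440) = 69556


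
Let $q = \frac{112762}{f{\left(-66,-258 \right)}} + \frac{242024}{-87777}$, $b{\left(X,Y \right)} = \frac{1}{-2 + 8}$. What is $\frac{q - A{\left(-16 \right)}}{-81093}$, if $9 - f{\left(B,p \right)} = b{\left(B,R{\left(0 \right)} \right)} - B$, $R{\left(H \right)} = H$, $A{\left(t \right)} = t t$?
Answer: $\frac{67177997492}{2441508389523} \approx 0.027515$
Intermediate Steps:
$A{\left(t \right)} = t^{2}$
$b{\left(X,Y \right)} = \frac{1}{6}$
$f{\left(B,p \right)} = \frac{53}{6} + B$ ($f{\left(B,p \right)} = 9 - \left(\frac{1}{6} - B\right) = 9 + \left(- \frac{1}{6} + B\right) = \frac{53}{6} + B$)
$q = - \frac{59470474676}{30107511}$ ($q = \frac{112762}{\frac{53}{6} - 66} + \frac{242024}{-87777} = \frac{112762}{- \frac{343}{6}} + 242024 \left(- \frac{1}{87777}\right) = 112762 \left(- \frac{6}{343}\right) - \frac{242024}{87777} = - \frac{676572}{343} - \frac{242024}{87777} = - \frac{59470474676}{30107511} \approx -1975.3$)
$\frac{q - A{\left(-16 \right)}}{-81093} = \frac{- \frac{59470474676}{30107511} - \left(-16\right)^{2}}{-81093} = \left(- \frac{59470474676}{30107511} - 256\right) \left(- \frac{1}{81093}\right) = \left(- \frac{67177997492}{30107511}\right) \left(- \frac{1}{81093}\right) = \frac{67177997492}{2441508389523}$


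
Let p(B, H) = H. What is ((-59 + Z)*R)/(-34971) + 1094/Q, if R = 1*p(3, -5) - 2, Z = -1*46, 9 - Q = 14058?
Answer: -16194763/163769193 ≈ -0.098888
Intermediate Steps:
Q = -14049 (Q = 9 - 1*14058 = 9 - 14058 = -14049)
Z = -46
R = -7 (R = 1*(-5) - 2 = -5 - 2 = -7)
((-59 + Z)*R)/(-34971) + 1094/Q = ((-59 - 46)*(-7))/(-34971) + 1094/(-14049) = -105*(-7)*(-1/34971) + 1094*(-1/14049) = 735*(-1/34971) - 1094/14049 = -245/11657 - 1094/14049 = -16194763/163769193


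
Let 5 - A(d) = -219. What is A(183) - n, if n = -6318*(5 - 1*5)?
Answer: 224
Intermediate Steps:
n = 0 (n = -6318*(5 - 5) = -6318*0 = 0)
A(d) = 224 (A(d) = 5 - 1*(-219) = 5 + 219 = 224)
A(183) - n = 224 - 1*0 = 224 + 0 = 224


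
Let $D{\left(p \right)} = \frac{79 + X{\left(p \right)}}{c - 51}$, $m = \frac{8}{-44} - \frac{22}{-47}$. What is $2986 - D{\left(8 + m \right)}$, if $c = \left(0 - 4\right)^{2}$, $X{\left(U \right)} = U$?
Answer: $\frac{54076797}{18095} \approx 2988.5$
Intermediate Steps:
$m = \frac{148}{517}$ ($m = 8 \left(- \frac{1}{44}\right) - - \frac{22}{47} = - \frac{2}{11} + \frac{22}{47} = \frac{148}{517} \approx 0.28627$)
$c = 16$ ($c = \left(-4\right)^{2} = 16$)
$D{\left(p \right)} = - \frac{79}{35} - \frac{p}{35}$ ($D{\left(p \right)} = \frac{79 + p}{16 - 51} = \frac{79 + p}{-35} = \left(79 + p\right) \left(- \frac{1}{35}\right) = - \frac{79}{35} - \frac{p}{35}$)
$2986 - D{\left(8 + m \right)} = 2986 - \left(- \frac{79}{35} - \frac{8 + \frac{148}{517}}{35}\right) = 2986 - \left(- \frac{79}{35} - \frac{612}{2585}\right) = 2986 - - \frac{45127}{18095} = 2986 + \frac{45127}{18095} = \frac{54076797}{18095}$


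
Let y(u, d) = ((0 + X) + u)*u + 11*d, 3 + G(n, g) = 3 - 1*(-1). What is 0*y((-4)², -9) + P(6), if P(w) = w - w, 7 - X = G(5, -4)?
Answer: 0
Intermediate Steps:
G(n, g) = 1 (G(n, g) = -3 + (3 - 1*(-1)) = -3 + (3 + 1) = -3 + 4 = 1)
X = 6 (X = 7 - 1*1 = 7 - 1 = 6)
P(w) = 0
y(u, d) = 11*d + u*(6 + u) (y(u, d) = ((0 + 6) + u)*u + 11*d = (6 + u)*u + 11*d = u*(6 + u) + 11*d = 11*d + u*(6 + u))
0*y((-4)², -9) + P(6) = 0*(((-4)²)² + 6*(-4)² + 11*(-9)) + 0 = 0*(16² + 6*16 - 99) + 0 = 0*(256 + 96 - 99) + 0 = 0*253 + 0 = 0 + 0 = 0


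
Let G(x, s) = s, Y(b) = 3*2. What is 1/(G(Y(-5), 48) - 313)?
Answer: -1/265 ≈ -0.0037736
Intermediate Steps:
Y(b) = 6
1/(G(Y(-5), 48) - 313) = 1/(48 - 313) = 1/(-265) = -1/265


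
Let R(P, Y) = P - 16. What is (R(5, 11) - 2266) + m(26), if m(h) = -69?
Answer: -2346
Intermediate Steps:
R(P, Y) = -16 + P
(R(5, 11) - 2266) + m(26) = ((-16 + 5) - 2266) - 69 = (-11 - 2266) - 69 = -2277 - 69 = -2346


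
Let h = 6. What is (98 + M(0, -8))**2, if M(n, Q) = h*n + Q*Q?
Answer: 26244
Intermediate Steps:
M(n, Q) = Q**2 + 6*n (M(n, Q) = 6*n + Q*Q = 6*n + Q**2 = Q**2 + 6*n)
(98 + M(0, -8))**2 = (98 + ((-8)**2 + 6*0))**2 = (98 + (64 + 0))**2 = (98 + 64)**2 = 162**2 = 26244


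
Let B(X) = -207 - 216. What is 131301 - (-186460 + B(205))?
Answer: 318184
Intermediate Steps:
B(X) = -423
131301 - (-186460 + B(205)) = 131301 - (-186460 - 423) = 131301 - 1*(-186883) = 131301 + 186883 = 318184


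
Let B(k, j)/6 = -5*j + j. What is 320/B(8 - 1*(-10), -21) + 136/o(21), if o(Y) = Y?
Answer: 64/9 ≈ 7.1111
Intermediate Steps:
B(k, j) = -24*j (B(k, j) = 6*(-5*j + j) = 6*(-4*j) = -24*j)
320/B(8 - 1*(-10), -21) + 136/o(21) = 320/((-24*(-21))) + 136/21 = 320/504 + 136*(1/21) = 320*(1/504) + 136/21 = 40/63 + 136/21 = 64/9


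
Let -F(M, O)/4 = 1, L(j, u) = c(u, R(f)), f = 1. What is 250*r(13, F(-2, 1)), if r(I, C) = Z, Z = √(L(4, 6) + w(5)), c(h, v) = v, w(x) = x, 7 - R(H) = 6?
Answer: 250*√6 ≈ 612.37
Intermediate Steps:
R(H) = 1 (R(H) = 7 - 1*6 = 7 - 6 = 1)
L(j, u) = 1
F(M, O) = -4 (F(M, O) = -4*1 = -4)
Z = √6 (Z = √(1 + 5) = √6 ≈ 2.4495)
r(I, C) = √6
250*r(13, F(-2, 1)) = 250*√6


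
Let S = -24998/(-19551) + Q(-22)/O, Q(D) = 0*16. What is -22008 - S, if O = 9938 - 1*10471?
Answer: -430303406/19551 ≈ -22009.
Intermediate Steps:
Q(D) = 0
O = -533 (O = 9938 - 10471 = -533)
S = 24998/19551 (S = -24998/(-19551) + 0/(-533) = -24998*(-1/19551) + 0*(-1/533) = 24998/19551 + 0 = 24998/19551 ≈ 1.2786)
-22008 - S = -22008 - 1*24998/19551 = -22008 - 24998/19551 = -430303406/19551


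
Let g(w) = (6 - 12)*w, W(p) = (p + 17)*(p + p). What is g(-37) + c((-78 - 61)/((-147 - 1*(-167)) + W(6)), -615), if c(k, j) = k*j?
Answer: 151197/296 ≈ 510.80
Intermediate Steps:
W(p) = 2*p*(17 + p) (W(p) = (17 + p)*(2*p) = 2*p*(17 + p))
c(k, j) = j*k
g(w) = -6*w
g(-37) + c((-78 - 61)/((-147 - 1*(-167)) + W(6)), -615) = -6*(-37) - 615*(-78 - 61)/((-147 - 1*(-167)) + 2*6*(17 + 6)) = 222 - (-85485)/((-147 + 167) + 2*6*23) = 222 - (-85485)/(20 + 276) = 222 - (-85485)/296 = 222 - 615*(-139/296) = 222 + 85485/296 = 151197/296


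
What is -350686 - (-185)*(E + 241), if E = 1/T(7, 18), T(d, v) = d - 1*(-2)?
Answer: -2754724/9 ≈ -3.0608e+5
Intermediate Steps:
T(d, v) = 2 + d (T(d, v) = d + 2 = 2 + d)
E = ⅑ (E = 1/(2 + 7) = 1/9 = ⅑ ≈ 0.11111)
-350686 - (-185)*(E + 241) = -350686 - (-185)*(⅑ + 241) = -350686 - (-185)*2170/9 = -350686 - 1*(-401450/9) = -350686 + 401450/9 = -2754724/9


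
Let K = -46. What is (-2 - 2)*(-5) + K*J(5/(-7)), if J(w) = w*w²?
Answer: 12610/343 ≈ 36.764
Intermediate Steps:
J(w) = w³
(-2 - 2)*(-5) + K*J(5/(-7)) = (-2 - 2)*(-5) - 46*(5/(-7))³ = -4*(-5) - 46*(5*(-⅐))³ = 20 - 46*(-5/7)³ = 20 - 46*(-125/343) = 20 + 5750/343 = 12610/343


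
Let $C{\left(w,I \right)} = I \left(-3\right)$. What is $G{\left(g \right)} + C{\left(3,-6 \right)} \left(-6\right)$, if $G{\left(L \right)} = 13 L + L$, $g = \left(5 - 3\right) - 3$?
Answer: $-122$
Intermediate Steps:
$g = -1$ ($g = 2 - 3 = -1$)
$C{\left(w,I \right)} = - 3 I$
$G{\left(L \right)} = 14 L$
$G{\left(g \right)} + C{\left(3,-6 \right)} \left(-6\right) = 14 \left(-1\right) + \left(-3\right) \left(-6\right) \left(-6\right) = -14 + 18 \left(-6\right) = -14 - 108 = -122$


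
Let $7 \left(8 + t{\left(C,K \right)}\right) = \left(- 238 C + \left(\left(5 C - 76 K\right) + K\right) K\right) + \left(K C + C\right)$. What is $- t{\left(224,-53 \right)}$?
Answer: $\frac{335051}{7} \approx 47864.0$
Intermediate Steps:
$t{\left(C,K \right)} = -8 - \frac{237 C}{7} + \frac{C K}{7} + \frac{K \left(- 75 K + 5 C\right)}{7}$ ($t{\left(C,K \right)} = -8 + \frac{\left(- 238 C + \left(\left(5 C - 76 K\right) + K\right) K\right) + \left(K C + C\right)}{7} = -8 + \frac{\left(- 238 C + \left(\left(- 76 K + 5 C\right) + K\right) K\right) + \left(C K + C\right)}{7} = -8 + \frac{\left(- 238 C + \left(- 75 K + 5 C\right) K\right) + \left(C + C K\right)}{7} = -8 + \frac{\left(- 238 C + K \left(- 75 K + 5 C\right)\right) + \left(C + C K\right)}{7} = -8 + \frac{- 237 C + C K + K \left(- 75 K + 5 C\right)}{7} = -8 + \left(- \frac{237 C}{7} + \frac{C K}{7} + \frac{K \left(- 75 K + 5 C\right)}{7}\right) = -8 - \frac{237 C}{7} + \frac{C K}{7} + \frac{K \left(- 75 K + 5 C\right)}{7}$)
$- t{\left(224,-53 \right)} = - (-8 - 7584 - \frac{75 \left(-53\right)^{2}}{7} + \frac{6}{7} \cdot 224 \left(-53\right)) = - (-8 - 7584 - \frac{210675}{7} - 10176) = \left(-1\right) \left(- \frac{335051}{7}\right) = \frac{335051}{7}$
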